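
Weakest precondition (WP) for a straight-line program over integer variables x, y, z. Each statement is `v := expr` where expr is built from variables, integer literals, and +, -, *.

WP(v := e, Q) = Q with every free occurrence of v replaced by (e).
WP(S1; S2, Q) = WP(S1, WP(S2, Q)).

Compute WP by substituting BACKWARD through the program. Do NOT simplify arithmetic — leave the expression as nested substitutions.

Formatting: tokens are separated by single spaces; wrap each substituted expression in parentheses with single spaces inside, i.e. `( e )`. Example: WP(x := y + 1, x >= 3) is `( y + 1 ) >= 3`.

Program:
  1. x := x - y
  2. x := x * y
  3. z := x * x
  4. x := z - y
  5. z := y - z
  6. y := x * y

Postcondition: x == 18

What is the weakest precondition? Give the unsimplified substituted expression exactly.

Answer: ( ( ( ( x - y ) * y ) * ( ( x - y ) * y ) ) - y ) == 18

Derivation:
post: x == 18
stmt 6: y := x * y  -- replace 0 occurrence(s) of y with (x * y)
  => x == 18
stmt 5: z := y - z  -- replace 0 occurrence(s) of z with (y - z)
  => x == 18
stmt 4: x := z - y  -- replace 1 occurrence(s) of x with (z - y)
  => ( z - y ) == 18
stmt 3: z := x * x  -- replace 1 occurrence(s) of z with (x * x)
  => ( ( x * x ) - y ) == 18
stmt 2: x := x * y  -- replace 2 occurrence(s) of x with (x * y)
  => ( ( ( x * y ) * ( x * y ) ) - y ) == 18
stmt 1: x := x - y  -- replace 2 occurrence(s) of x with (x - y)
  => ( ( ( ( x - y ) * y ) * ( ( x - y ) * y ) ) - y ) == 18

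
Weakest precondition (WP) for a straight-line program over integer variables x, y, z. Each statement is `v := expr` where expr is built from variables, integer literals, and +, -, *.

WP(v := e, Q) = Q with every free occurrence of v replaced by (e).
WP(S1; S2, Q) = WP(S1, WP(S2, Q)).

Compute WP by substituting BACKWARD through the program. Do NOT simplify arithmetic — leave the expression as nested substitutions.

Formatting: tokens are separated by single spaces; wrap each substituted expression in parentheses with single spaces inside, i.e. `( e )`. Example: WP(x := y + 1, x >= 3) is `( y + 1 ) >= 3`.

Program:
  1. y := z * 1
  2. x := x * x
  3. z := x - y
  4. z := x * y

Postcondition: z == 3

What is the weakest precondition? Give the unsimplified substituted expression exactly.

post: z == 3
stmt 4: z := x * y  -- replace 1 occurrence(s) of z with (x * y)
  => ( x * y ) == 3
stmt 3: z := x - y  -- replace 0 occurrence(s) of z with (x - y)
  => ( x * y ) == 3
stmt 2: x := x * x  -- replace 1 occurrence(s) of x with (x * x)
  => ( ( x * x ) * y ) == 3
stmt 1: y := z * 1  -- replace 1 occurrence(s) of y with (z * 1)
  => ( ( x * x ) * ( z * 1 ) ) == 3

Answer: ( ( x * x ) * ( z * 1 ) ) == 3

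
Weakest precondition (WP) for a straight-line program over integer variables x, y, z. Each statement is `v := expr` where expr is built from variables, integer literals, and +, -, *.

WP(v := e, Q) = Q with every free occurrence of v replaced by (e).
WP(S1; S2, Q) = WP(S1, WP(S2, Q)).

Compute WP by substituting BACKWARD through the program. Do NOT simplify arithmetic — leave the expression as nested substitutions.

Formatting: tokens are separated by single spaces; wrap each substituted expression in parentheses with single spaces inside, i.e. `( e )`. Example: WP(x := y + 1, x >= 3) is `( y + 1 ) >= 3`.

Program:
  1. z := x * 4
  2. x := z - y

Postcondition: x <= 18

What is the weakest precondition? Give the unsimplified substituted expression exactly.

Answer: ( ( x * 4 ) - y ) <= 18

Derivation:
post: x <= 18
stmt 2: x := z - y  -- replace 1 occurrence(s) of x with (z - y)
  => ( z - y ) <= 18
stmt 1: z := x * 4  -- replace 1 occurrence(s) of z with (x * 4)
  => ( ( x * 4 ) - y ) <= 18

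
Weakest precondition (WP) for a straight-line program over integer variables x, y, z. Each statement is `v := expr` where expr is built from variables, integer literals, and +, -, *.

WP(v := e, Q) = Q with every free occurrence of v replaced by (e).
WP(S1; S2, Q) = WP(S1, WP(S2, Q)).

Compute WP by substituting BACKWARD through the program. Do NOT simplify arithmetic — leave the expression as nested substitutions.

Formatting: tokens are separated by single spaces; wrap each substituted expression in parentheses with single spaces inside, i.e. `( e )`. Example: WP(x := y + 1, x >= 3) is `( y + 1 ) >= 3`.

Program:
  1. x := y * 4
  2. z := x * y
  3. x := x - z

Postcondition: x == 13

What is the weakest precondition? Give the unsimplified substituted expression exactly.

post: x == 13
stmt 3: x := x - z  -- replace 1 occurrence(s) of x with (x - z)
  => ( x - z ) == 13
stmt 2: z := x * y  -- replace 1 occurrence(s) of z with (x * y)
  => ( x - ( x * y ) ) == 13
stmt 1: x := y * 4  -- replace 2 occurrence(s) of x with (y * 4)
  => ( ( y * 4 ) - ( ( y * 4 ) * y ) ) == 13

Answer: ( ( y * 4 ) - ( ( y * 4 ) * y ) ) == 13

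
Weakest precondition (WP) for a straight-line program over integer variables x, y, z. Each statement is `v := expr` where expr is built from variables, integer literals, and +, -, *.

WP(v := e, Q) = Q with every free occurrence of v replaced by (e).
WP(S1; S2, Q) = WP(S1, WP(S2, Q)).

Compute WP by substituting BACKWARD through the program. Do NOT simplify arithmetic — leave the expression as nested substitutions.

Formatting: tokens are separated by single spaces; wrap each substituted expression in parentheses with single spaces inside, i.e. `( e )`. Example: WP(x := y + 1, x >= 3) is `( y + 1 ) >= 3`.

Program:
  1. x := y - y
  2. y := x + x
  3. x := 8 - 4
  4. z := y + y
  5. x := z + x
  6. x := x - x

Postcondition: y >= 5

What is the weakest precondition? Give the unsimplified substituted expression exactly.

post: y >= 5
stmt 6: x := x - x  -- replace 0 occurrence(s) of x with (x - x)
  => y >= 5
stmt 5: x := z + x  -- replace 0 occurrence(s) of x with (z + x)
  => y >= 5
stmt 4: z := y + y  -- replace 0 occurrence(s) of z with (y + y)
  => y >= 5
stmt 3: x := 8 - 4  -- replace 0 occurrence(s) of x with (8 - 4)
  => y >= 5
stmt 2: y := x + x  -- replace 1 occurrence(s) of y with (x + x)
  => ( x + x ) >= 5
stmt 1: x := y - y  -- replace 2 occurrence(s) of x with (y - y)
  => ( ( y - y ) + ( y - y ) ) >= 5

Answer: ( ( y - y ) + ( y - y ) ) >= 5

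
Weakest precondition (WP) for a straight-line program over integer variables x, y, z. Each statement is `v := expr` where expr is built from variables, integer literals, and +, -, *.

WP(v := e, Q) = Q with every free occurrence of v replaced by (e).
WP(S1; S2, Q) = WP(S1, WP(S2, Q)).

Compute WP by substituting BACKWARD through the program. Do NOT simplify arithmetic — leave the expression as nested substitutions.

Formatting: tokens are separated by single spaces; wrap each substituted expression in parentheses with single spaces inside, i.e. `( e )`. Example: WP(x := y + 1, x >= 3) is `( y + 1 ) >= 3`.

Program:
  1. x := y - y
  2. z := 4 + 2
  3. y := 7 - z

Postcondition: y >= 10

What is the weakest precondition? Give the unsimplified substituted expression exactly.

post: y >= 10
stmt 3: y := 7 - z  -- replace 1 occurrence(s) of y with (7 - z)
  => ( 7 - z ) >= 10
stmt 2: z := 4 + 2  -- replace 1 occurrence(s) of z with (4 + 2)
  => ( 7 - ( 4 + 2 ) ) >= 10
stmt 1: x := y - y  -- replace 0 occurrence(s) of x with (y - y)
  => ( 7 - ( 4 + 2 ) ) >= 10

Answer: ( 7 - ( 4 + 2 ) ) >= 10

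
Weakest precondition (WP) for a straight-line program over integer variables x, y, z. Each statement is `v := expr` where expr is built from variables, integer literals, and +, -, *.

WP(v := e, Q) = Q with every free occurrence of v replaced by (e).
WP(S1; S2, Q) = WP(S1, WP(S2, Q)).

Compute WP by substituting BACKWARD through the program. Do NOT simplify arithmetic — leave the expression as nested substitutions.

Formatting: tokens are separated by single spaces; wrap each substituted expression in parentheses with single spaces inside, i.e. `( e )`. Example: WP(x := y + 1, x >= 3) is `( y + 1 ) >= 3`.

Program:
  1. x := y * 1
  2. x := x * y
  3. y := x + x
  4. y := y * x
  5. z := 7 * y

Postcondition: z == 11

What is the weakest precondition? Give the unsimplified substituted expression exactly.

Answer: ( 7 * ( ( ( ( y * 1 ) * y ) + ( ( y * 1 ) * y ) ) * ( ( y * 1 ) * y ) ) ) == 11

Derivation:
post: z == 11
stmt 5: z := 7 * y  -- replace 1 occurrence(s) of z with (7 * y)
  => ( 7 * y ) == 11
stmt 4: y := y * x  -- replace 1 occurrence(s) of y with (y * x)
  => ( 7 * ( y * x ) ) == 11
stmt 3: y := x + x  -- replace 1 occurrence(s) of y with (x + x)
  => ( 7 * ( ( x + x ) * x ) ) == 11
stmt 2: x := x * y  -- replace 3 occurrence(s) of x with (x * y)
  => ( 7 * ( ( ( x * y ) + ( x * y ) ) * ( x * y ) ) ) == 11
stmt 1: x := y * 1  -- replace 3 occurrence(s) of x with (y * 1)
  => ( 7 * ( ( ( ( y * 1 ) * y ) + ( ( y * 1 ) * y ) ) * ( ( y * 1 ) * y ) ) ) == 11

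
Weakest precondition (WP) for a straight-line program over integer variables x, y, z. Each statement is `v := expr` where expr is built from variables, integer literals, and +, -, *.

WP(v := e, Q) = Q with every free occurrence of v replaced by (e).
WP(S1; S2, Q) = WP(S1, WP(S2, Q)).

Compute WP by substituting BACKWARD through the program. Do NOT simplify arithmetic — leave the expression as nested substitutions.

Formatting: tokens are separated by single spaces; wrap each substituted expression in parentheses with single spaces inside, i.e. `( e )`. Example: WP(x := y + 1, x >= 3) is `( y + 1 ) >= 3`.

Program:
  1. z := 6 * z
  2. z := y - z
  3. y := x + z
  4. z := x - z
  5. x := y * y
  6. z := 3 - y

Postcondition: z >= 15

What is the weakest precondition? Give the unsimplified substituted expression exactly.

Answer: ( 3 - ( x + ( y - ( 6 * z ) ) ) ) >= 15

Derivation:
post: z >= 15
stmt 6: z := 3 - y  -- replace 1 occurrence(s) of z with (3 - y)
  => ( 3 - y ) >= 15
stmt 5: x := y * y  -- replace 0 occurrence(s) of x with (y * y)
  => ( 3 - y ) >= 15
stmt 4: z := x - z  -- replace 0 occurrence(s) of z with (x - z)
  => ( 3 - y ) >= 15
stmt 3: y := x + z  -- replace 1 occurrence(s) of y with (x + z)
  => ( 3 - ( x + z ) ) >= 15
stmt 2: z := y - z  -- replace 1 occurrence(s) of z with (y - z)
  => ( 3 - ( x + ( y - z ) ) ) >= 15
stmt 1: z := 6 * z  -- replace 1 occurrence(s) of z with (6 * z)
  => ( 3 - ( x + ( y - ( 6 * z ) ) ) ) >= 15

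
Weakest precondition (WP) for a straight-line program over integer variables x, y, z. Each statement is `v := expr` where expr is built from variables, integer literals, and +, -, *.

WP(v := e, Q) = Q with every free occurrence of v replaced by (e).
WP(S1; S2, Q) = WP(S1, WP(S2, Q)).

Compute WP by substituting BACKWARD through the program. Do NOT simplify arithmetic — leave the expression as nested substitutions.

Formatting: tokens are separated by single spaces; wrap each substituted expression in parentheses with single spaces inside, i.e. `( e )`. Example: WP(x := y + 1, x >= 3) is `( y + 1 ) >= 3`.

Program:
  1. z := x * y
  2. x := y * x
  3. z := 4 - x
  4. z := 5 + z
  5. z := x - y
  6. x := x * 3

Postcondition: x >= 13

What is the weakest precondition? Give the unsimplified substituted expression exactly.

Answer: ( ( y * x ) * 3 ) >= 13

Derivation:
post: x >= 13
stmt 6: x := x * 3  -- replace 1 occurrence(s) of x with (x * 3)
  => ( x * 3 ) >= 13
stmt 5: z := x - y  -- replace 0 occurrence(s) of z with (x - y)
  => ( x * 3 ) >= 13
stmt 4: z := 5 + z  -- replace 0 occurrence(s) of z with (5 + z)
  => ( x * 3 ) >= 13
stmt 3: z := 4 - x  -- replace 0 occurrence(s) of z with (4 - x)
  => ( x * 3 ) >= 13
stmt 2: x := y * x  -- replace 1 occurrence(s) of x with (y * x)
  => ( ( y * x ) * 3 ) >= 13
stmt 1: z := x * y  -- replace 0 occurrence(s) of z with (x * y)
  => ( ( y * x ) * 3 ) >= 13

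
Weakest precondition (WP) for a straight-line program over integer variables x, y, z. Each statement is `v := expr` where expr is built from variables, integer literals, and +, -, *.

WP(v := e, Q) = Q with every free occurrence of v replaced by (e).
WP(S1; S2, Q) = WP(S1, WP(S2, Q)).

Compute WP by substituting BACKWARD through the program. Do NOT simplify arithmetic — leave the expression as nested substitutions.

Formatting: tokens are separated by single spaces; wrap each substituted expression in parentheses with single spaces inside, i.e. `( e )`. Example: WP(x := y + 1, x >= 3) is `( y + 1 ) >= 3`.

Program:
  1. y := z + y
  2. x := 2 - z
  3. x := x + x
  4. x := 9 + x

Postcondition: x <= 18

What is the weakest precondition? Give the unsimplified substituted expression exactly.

Answer: ( 9 + ( ( 2 - z ) + ( 2 - z ) ) ) <= 18

Derivation:
post: x <= 18
stmt 4: x := 9 + x  -- replace 1 occurrence(s) of x with (9 + x)
  => ( 9 + x ) <= 18
stmt 3: x := x + x  -- replace 1 occurrence(s) of x with (x + x)
  => ( 9 + ( x + x ) ) <= 18
stmt 2: x := 2 - z  -- replace 2 occurrence(s) of x with (2 - z)
  => ( 9 + ( ( 2 - z ) + ( 2 - z ) ) ) <= 18
stmt 1: y := z + y  -- replace 0 occurrence(s) of y with (z + y)
  => ( 9 + ( ( 2 - z ) + ( 2 - z ) ) ) <= 18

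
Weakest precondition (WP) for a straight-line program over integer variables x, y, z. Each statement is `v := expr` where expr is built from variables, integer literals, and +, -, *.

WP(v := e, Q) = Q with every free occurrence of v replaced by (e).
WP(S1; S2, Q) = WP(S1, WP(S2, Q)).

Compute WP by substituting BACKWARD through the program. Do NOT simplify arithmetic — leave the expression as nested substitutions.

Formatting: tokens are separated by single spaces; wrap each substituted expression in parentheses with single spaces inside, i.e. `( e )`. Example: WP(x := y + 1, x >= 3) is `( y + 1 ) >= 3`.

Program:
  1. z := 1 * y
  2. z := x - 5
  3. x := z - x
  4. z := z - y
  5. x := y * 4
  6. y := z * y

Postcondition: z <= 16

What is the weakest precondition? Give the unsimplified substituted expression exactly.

post: z <= 16
stmt 6: y := z * y  -- replace 0 occurrence(s) of y with (z * y)
  => z <= 16
stmt 5: x := y * 4  -- replace 0 occurrence(s) of x with (y * 4)
  => z <= 16
stmt 4: z := z - y  -- replace 1 occurrence(s) of z with (z - y)
  => ( z - y ) <= 16
stmt 3: x := z - x  -- replace 0 occurrence(s) of x with (z - x)
  => ( z - y ) <= 16
stmt 2: z := x - 5  -- replace 1 occurrence(s) of z with (x - 5)
  => ( ( x - 5 ) - y ) <= 16
stmt 1: z := 1 * y  -- replace 0 occurrence(s) of z with (1 * y)
  => ( ( x - 5 ) - y ) <= 16

Answer: ( ( x - 5 ) - y ) <= 16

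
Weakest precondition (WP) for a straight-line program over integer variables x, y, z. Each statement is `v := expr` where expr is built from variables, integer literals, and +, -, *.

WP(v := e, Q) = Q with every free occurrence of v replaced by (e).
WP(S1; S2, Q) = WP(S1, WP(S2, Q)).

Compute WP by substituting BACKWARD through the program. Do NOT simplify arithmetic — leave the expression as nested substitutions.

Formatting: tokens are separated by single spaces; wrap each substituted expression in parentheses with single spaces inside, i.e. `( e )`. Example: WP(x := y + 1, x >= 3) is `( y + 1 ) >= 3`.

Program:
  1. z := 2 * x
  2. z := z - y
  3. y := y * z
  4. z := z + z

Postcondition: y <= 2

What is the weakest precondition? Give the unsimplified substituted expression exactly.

Answer: ( y * ( ( 2 * x ) - y ) ) <= 2

Derivation:
post: y <= 2
stmt 4: z := z + z  -- replace 0 occurrence(s) of z with (z + z)
  => y <= 2
stmt 3: y := y * z  -- replace 1 occurrence(s) of y with (y * z)
  => ( y * z ) <= 2
stmt 2: z := z - y  -- replace 1 occurrence(s) of z with (z - y)
  => ( y * ( z - y ) ) <= 2
stmt 1: z := 2 * x  -- replace 1 occurrence(s) of z with (2 * x)
  => ( y * ( ( 2 * x ) - y ) ) <= 2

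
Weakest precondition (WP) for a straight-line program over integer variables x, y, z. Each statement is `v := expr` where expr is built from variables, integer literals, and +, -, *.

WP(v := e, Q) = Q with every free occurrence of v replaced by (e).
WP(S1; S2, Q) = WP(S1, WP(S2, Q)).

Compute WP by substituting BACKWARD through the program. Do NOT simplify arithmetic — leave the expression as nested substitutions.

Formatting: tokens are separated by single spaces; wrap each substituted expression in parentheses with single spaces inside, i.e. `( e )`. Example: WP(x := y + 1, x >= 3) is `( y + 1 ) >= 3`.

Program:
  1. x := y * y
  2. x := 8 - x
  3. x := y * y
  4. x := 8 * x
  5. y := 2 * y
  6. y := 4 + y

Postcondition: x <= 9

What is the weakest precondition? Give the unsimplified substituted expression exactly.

Answer: ( 8 * ( y * y ) ) <= 9

Derivation:
post: x <= 9
stmt 6: y := 4 + y  -- replace 0 occurrence(s) of y with (4 + y)
  => x <= 9
stmt 5: y := 2 * y  -- replace 0 occurrence(s) of y with (2 * y)
  => x <= 9
stmt 4: x := 8 * x  -- replace 1 occurrence(s) of x with (8 * x)
  => ( 8 * x ) <= 9
stmt 3: x := y * y  -- replace 1 occurrence(s) of x with (y * y)
  => ( 8 * ( y * y ) ) <= 9
stmt 2: x := 8 - x  -- replace 0 occurrence(s) of x with (8 - x)
  => ( 8 * ( y * y ) ) <= 9
stmt 1: x := y * y  -- replace 0 occurrence(s) of x with (y * y)
  => ( 8 * ( y * y ) ) <= 9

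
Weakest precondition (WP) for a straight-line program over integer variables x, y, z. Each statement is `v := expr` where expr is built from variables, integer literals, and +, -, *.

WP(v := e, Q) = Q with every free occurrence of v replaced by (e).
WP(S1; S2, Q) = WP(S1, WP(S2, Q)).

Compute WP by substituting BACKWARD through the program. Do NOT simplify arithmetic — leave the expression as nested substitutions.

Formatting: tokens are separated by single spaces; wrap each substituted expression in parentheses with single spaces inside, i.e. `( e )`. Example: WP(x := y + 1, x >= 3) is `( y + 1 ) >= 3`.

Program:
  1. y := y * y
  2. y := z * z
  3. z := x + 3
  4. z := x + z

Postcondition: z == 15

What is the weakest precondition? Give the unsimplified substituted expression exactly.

post: z == 15
stmt 4: z := x + z  -- replace 1 occurrence(s) of z with (x + z)
  => ( x + z ) == 15
stmt 3: z := x + 3  -- replace 1 occurrence(s) of z with (x + 3)
  => ( x + ( x + 3 ) ) == 15
stmt 2: y := z * z  -- replace 0 occurrence(s) of y with (z * z)
  => ( x + ( x + 3 ) ) == 15
stmt 1: y := y * y  -- replace 0 occurrence(s) of y with (y * y)
  => ( x + ( x + 3 ) ) == 15

Answer: ( x + ( x + 3 ) ) == 15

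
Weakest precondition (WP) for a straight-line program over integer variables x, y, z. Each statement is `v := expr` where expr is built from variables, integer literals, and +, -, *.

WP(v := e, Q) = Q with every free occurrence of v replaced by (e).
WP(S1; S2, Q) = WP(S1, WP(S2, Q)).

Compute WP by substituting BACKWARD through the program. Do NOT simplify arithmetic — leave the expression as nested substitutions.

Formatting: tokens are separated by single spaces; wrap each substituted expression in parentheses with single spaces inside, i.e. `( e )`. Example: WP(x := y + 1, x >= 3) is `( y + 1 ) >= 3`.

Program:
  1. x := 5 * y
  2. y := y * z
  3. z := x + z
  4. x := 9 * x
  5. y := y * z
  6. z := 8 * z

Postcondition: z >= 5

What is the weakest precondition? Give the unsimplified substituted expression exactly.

Answer: ( 8 * ( ( 5 * y ) + z ) ) >= 5

Derivation:
post: z >= 5
stmt 6: z := 8 * z  -- replace 1 occurrence(s) of z with (8 * z)
  => ( 8 * z ) >= 5
stmt 5: y := y * z  -- replace 0 occurrence(s) of y with (y * z)
  => ( 8 * z ) >= 5
stmt 4: x := 9 * x  -- replace 0 occurrence(s) of x with (9 * x)
  => ( 8 * z ) >= 5
stmt 3: z := x + z  -- replace 1 occurrence(s) of z with (x + z)
  => ( 8 * ( x + z ) ) >= 5
stmt 2: y := y * z  -- replace 0 occurrence(s) of y with (y * z)
  => ( 8 * ( x + z ) ) >= 5
stmt 1: x := 5 * y  -- replace 1 occurrence(s) of x with (5 * y)
  => ( 8 * ( ( 5 * y ) + z ) ) >= 5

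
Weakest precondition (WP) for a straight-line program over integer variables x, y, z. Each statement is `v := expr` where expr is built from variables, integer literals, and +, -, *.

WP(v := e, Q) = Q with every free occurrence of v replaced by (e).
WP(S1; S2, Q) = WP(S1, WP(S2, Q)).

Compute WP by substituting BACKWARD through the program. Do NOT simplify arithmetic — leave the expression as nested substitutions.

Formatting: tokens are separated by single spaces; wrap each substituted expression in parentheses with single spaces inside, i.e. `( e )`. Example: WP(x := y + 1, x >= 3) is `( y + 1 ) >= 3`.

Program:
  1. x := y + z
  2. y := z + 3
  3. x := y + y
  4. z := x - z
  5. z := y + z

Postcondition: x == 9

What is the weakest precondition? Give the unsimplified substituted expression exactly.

Answer: ( ( z + 3 ) + ( z + 3 ) ) == 9

Derivation:
post: x == 9
stmt 5: z := y + z  -- replace 0 occurrence(s) of z with (y + z)
  => x == 9
stmt 4: z := x - z  -- replace 0 occurrence(s) of z with (x - z)
  => x == 9
stmt 3: x := y + y  -- replace 1 occurrence(s) of x with (y + y)
  => ( y + y ) == 9
stmt 2: y := z + 3  -- replace 2 occurrence(s) of y with (z + 3)
  => ( ( z + 3 ) + ( z + 3 ) ) == 9
stmt 1: x := y + z  -- replace 0 occurrence(s) of x with (y + z)
  => ( ( z + 3 ) + ( z + 3 ) ) == 9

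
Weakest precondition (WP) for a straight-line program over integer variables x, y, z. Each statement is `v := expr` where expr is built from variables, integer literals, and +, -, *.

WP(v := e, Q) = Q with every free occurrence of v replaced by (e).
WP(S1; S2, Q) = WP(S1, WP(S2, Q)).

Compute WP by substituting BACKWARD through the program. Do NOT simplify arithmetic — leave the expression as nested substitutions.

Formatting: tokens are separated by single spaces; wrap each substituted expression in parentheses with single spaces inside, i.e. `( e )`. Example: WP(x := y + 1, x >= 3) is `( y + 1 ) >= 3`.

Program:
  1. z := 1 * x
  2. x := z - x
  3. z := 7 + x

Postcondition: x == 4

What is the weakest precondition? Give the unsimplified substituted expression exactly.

Answer: ( ( 1 * x ) - x ) == 4

Derivation:
post: x == 4
stmt 3: z := 7 + x  -- replace 0 occurrence(s) of z with (7 + x)
  => x == 4
stmt 2: x := z - x  -- replace 1 occurrence(s) of x with (z - x)
  => ( z - x ) == 4
stmt 1: z := 1 * x  -- replace 1 occurrence(s) of z with (1 * x)
  => ( ( 1 * x ) - x ) == 4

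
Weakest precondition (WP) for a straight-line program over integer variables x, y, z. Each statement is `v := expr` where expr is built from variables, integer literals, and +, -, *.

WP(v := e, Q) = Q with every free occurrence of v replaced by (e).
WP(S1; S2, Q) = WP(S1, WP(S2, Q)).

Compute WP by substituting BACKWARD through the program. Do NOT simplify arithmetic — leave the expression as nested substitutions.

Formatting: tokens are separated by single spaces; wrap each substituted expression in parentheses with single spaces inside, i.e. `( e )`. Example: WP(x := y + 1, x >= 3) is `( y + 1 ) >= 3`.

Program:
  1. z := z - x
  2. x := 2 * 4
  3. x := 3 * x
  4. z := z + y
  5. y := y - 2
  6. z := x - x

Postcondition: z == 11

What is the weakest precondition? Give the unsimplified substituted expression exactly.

Answer: ( ( 3 * ( 2 * 4 ) ) - ( 3 * ( 2 * 4 ) ) ) == 11

Derivation:
post: z == 11
stmt 6: z := x - x  -- replace 1 occurrence(s) of z with (x - x)
  => ( x - x ) == 11
stmt 5: y := y - 2  -- replace 0 occurrence(s) of y with (y - 2)
  => ( x - x ) == 11
stmt 4: z := z + y  -- replace 0 occurrence(s) of z with (z + y)
  => ( x - x ) == 11
stmt 3: x := 3 * x  -- replace 2 occurrence(s) of x with (3 * x)
  => ( ( 3 * x ) - ( 3 * x ) ) == 11
stmt 2: x := 2 * 4  -- replace 2 occurrence(s) of x with (2 * 4)
  => ( ( 3 * ( 2 * 4 ) ) - ( 3 * ( 2 * 4 ) ) ) == 11
stmt 1: z := z - x  -- replace 0 occurrence(s) of z with (z - x)
  => ( ( 3 * ( 2 * 4 ) ) - ( 3 * ( 2 * 4 ) ) ) == 11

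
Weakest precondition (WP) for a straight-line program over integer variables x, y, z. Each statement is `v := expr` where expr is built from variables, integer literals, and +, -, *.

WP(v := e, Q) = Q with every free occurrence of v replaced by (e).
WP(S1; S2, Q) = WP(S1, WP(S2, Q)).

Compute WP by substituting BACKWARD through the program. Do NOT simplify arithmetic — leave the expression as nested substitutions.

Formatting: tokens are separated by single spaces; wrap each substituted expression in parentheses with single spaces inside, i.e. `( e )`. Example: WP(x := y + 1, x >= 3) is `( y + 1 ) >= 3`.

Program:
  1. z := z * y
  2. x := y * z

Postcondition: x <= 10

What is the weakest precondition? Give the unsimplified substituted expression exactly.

Answer: ( y * ( z * y ) ) <= 10

Derivation:
post: x <= 10
stmt 2: x := y * z  -- replace 1 occurrence(s) of x with (y * z)
  => ( y * z ) <= 10
stmt 1: z := z * y  -- replace 1 occurrence(s) of z with (z * y)
  => ( y * ( z * y ) ) <= 10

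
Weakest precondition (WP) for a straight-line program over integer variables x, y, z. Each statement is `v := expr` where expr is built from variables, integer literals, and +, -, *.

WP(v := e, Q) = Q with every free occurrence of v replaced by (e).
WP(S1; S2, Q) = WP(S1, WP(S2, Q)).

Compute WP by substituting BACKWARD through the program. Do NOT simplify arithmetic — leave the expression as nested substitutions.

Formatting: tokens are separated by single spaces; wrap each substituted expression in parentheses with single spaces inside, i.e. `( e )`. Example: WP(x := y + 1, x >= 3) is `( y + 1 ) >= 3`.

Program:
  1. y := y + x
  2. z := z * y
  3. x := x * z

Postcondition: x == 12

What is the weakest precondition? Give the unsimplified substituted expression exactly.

post: x == 12
stmt 3: x := x * z  -- replace 1 occurrence(s) of x with (x * z)
  => ( x * z ) == 12
stmt 2: z := z * y  -- replace 1 occurrence(s) of z with (z * y)
  => ( x * ( z * y ) ) == 12
stmt 1: y := y + x  -- replace 1 occurrence(s) of y with (y + x)
  => ( x * ( z * ( y + x ) ) ) == 12

Answer: ( x * ( z * ( y + x ) ) ) == 12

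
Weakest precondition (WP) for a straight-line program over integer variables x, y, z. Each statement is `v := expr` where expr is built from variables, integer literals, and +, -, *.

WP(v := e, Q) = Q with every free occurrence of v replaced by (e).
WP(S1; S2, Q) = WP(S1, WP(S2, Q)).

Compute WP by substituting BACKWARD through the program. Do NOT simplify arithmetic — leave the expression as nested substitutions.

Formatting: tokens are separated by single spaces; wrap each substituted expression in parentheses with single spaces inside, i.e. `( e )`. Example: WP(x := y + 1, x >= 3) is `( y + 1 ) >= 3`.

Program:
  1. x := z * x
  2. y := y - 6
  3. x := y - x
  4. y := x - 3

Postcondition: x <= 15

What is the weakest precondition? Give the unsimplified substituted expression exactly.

post: x <= 15
stmt 4: y := x - 3  -- replace 0 occurrence(s) of y with (x - 3)
  => x <= 15
stmt 3: x := y - x  -- replace 1 occurrence(s) of x with (y - x)
  => ( y - x ) <= 15
stmt 2: y := y - 6  -- replace 1 occurrence(s) of y with (y - 6)
  => ( ( y - 6 ) - x ) <= 15
stmt 1: x := z * x  -- replace 1 occurrence(s) of x with (z * x)
  => ( ( y - 6 ) - ( z * x ) ) <= 15

Answer: ( ( y - 6 ) - ( z * x ) ) <= 15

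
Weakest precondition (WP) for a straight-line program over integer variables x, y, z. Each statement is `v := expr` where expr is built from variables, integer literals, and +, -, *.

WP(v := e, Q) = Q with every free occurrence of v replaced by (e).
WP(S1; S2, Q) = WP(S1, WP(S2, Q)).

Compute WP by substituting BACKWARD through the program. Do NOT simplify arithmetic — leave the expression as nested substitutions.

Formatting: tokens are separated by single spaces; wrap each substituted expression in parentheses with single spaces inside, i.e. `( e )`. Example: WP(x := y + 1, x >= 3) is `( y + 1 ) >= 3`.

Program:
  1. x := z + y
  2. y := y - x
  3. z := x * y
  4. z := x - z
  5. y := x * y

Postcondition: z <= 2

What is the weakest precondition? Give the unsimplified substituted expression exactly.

Answer: ( ( z + y ) - ( ( z + y ) * ( y - ( z + y ) ) ) ) <= 2

Derivation:
post: z <= 2
stmt 5: y := x * y  -- replace 0 occurrence(s) of y with (x * y)
  => z <= 2
stmt 4: z := x - z  -- replace 1 occurrence(s) of z with (x - z)
  => ( x - z ) <= 2
stmt 3: z := x * y  -- replace 1 occurrence(s) of z with (x * y)
  => ( x - ( x * y ) ) <= 2
stmt 2: y := y - x  -- replace 1 occurrence(s) of y with (y - x)
  => ( x - ( x * ( y - x ) ) ) <= 2
stmt 1: x := z + y  -- replace 3 occurrence(s) of x with (z + y)
  => ( ( z + y ) - ( ( z + y ) * ( y - ( z + y ) ) ) ) <= 2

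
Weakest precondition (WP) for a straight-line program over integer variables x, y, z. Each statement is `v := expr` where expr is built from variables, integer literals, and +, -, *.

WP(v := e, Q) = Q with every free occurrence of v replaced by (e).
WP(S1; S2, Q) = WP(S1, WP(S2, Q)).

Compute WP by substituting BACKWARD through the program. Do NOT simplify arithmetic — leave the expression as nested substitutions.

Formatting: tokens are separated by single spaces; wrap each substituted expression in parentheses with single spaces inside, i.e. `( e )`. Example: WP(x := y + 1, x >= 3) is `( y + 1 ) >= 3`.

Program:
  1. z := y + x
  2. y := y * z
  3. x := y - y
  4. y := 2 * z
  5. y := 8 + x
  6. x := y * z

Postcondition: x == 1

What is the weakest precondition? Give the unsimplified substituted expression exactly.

Answer: ( ( 8 + ( ( y * ( y + x ) ) - ( y * ( y + x ) ) ) ) * ( y + x ) ) == 1

Derivation:
post: x == 1
stmt 6: x := y * z  -- replace 1 occurrence(s) of x with (y * z)
  => ( y * z ) == 1
stmt 5: y := 8 + x  -- replace 1 occurrence(s) of y with (8 + x)
  => ( ( 8 + x ) * z ) == 1
stmt 4: y := 2 * z  -- replace 0 occurrence(s) of y with (2 * z)
  => ( ( 8 + x ) * z ) == 1
stmt 3: x := y - y  -- replace 1 occurrence(s) of x with (y - y)
  => ( ( 8 + ( y - y ) ) * z ) == 1
stmt 2: y := y * z  -- replace 2 occurrence(s) of y with (y * z)
  => ( ( 8 + ( ( y * z ) - ( y * z ) ) ) * z ) == 1
stmt 1: z := y + x  -- replace 3 occurrence(s) of z with (y + x)
  => ( ( 8 + ( ( y * ( y + x ) ) - ( y * ( y + x ) ) ) ) * ( y + x ) ) == 1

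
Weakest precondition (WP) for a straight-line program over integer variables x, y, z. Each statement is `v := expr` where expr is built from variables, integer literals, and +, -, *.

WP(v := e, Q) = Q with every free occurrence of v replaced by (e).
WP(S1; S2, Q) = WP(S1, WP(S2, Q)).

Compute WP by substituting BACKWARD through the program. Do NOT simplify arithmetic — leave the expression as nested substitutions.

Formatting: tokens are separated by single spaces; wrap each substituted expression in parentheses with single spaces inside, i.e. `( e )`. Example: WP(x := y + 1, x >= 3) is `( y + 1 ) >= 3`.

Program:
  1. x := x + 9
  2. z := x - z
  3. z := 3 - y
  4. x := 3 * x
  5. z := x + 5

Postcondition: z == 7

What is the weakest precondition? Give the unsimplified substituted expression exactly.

post: z == 7
stmt 5: z := x + 5  -- replace 1 occurrence(s) of z with (x + 5)
  => ( x + 5 ) == 7
stmt 4: x := 3 * x  -- replace 1 occurrence(s) of x with (3 * x)
  => ( ( 3 * x ) + 5 ) == 7
stmt 3: z := 3 - y  -- replace 0 occurrence(s) of z with (3 - y)
  => ( ( 3 * x ) + 5 ) == 7
stmt 2: z := x - z  -- replace 0 occurrence(s) of z with (x - z)
  => ( ( 3 * x ) + 5 ) == 7
stmt 1: x := x + 9  -- replace 1 occurrence(s) of x with (x + 9)
  => ( ( 3 * ( x + 9 ) ) + 5 ) == 7

Answer: ( ( 3 * ( x + 9 ) ) + 5 ) == 7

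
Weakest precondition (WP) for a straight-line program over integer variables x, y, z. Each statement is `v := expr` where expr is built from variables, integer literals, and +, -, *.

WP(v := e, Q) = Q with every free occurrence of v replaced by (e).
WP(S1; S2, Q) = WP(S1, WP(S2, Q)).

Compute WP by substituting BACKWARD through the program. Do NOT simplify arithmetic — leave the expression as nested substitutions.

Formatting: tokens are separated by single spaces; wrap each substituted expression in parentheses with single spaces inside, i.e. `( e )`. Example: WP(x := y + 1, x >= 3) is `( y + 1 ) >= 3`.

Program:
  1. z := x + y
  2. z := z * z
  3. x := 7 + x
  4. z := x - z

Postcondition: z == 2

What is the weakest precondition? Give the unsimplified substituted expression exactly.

Answer: ( ( 7 + x ) - ( ( x + y ) * ( x + y ) ) ) == 2

Derivation:
post: z == 2
stmt 4: z := x - z  -- replace 1 occurrence(s) of z with (x - z)
  => ( x - z ) == 2
stmt 3: x := 7 + x  -- replace 1 occurrence(s) of x with (7 + x)
  => ( ( 7 + x ) - z ) == 2
stmt 2: z := z * z  -- replace 1 occurrence(s) of z with (z * z)
  => ( ( 7 + x ) - ( z * z ) ) == 2
stmt 1: z := x + y  -- replace 2 occurrence(s) of z with (x + y)
  => ( ( 7 + x ) - ( ( x + y ) * ( x + y ) ) ) == 2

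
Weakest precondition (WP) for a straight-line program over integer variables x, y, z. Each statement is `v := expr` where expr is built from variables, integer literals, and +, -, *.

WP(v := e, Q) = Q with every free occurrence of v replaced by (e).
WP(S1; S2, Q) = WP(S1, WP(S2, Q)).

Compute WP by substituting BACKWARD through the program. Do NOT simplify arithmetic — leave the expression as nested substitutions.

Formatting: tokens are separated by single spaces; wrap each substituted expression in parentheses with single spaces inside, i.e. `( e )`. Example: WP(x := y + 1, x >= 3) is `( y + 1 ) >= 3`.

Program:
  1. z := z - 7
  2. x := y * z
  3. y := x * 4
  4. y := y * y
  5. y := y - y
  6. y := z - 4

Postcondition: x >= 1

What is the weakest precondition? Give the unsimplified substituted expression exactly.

Answer: ( y * ( z - 7 ) ) >= 1

Derivation:
post: x >= 1
stmt 6: y := z - 4  -- replace 0 occurrence(s) of y with (z - 4)
  => x >= 1
stmt 5: y := y - y  -- replace 0 occurrence(s) of y with (y - y)
  => x >= 1
stmt 4: y := y * y  -- replace 0 occurrence(s) of y with (y * y)
  => x >= 1
stmt 3: y := x * 4  -- replace 0 occurrence(s) of y with (x * 4)
  => x >= 1
stmt 2: x := y * z  -- replace 1 occurrence(s) of x with (y * z)
  => ( y * z ) >= 1
stmt 1: z := z - 7  -- replace 1 occurrence(s) of z with (z - 7)
  => ( y * ( z - 7 ) ) >= 1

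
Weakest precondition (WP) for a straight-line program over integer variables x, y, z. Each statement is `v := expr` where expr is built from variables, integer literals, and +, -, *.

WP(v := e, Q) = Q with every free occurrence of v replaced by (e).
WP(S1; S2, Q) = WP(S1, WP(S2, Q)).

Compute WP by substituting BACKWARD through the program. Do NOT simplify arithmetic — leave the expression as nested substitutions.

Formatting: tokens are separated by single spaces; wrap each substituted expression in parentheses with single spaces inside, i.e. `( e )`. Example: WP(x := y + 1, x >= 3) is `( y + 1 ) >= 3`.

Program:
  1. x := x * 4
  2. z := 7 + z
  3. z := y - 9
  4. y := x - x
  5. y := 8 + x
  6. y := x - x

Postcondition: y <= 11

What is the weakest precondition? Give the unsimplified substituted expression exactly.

post: y <= 11
stmt 6: y := x - x  -- replace 1 occurrence(s) of y with (x - x)
  => ( x - x ) <= 11
stmt 5: y := 8 + x  -- replace 0 occurrence(s) of y with (8 + x)
  => ( x - x ) <= 11
stmt 4: y := x - x  -- replace 0 occurrence(s) of y with (x - x)
  => ( x - x ) <= 11
stmt 3: z := y - 9  -- replace 0 occurrence(s) of z with (y - 9)
  => ( x - x ) <= 11
stmt 2: z := 7 + z  -- replace 0 occurrence(s) of z with (7 + z)
  => ( x - x ) <= 11
stmt 1: x := x * 4  -- replace 2 occurrence(s) of x with (x * 4)
  => ( ( x * 4 ) - ( x * 4 ) ) <= 11

Answer: ( ( x * 4 ) - ( x * 4 ) ) <= 11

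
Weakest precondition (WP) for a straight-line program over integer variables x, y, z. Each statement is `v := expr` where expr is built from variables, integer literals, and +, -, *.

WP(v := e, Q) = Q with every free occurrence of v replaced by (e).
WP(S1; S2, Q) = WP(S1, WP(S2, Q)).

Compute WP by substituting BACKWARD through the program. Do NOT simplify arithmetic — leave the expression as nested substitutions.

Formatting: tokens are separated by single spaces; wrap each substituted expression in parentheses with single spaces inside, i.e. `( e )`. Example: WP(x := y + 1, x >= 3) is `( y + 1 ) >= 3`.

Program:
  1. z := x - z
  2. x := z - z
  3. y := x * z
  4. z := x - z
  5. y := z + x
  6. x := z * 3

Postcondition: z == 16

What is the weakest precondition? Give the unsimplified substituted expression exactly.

post: z == 16
stmt 6: x := z * 3  -- replace 0 occurrence(s) of x with (z * 3)
  => z == 16
stmt 5: y := z + x  -- replace 0 occurrence(s) of y with (z + x)
  => z == 16
stmt 4: z := x - z  -- replace 1 occurrence(s) of z with (x - z)
  => ( x - z ) == 16
stmt 3: y := x * z  -- replace 0 occurrence(s) of y with (x * z)
  => ( x - z ) == 16
stmt 2: x := z - z  -- replace 1 occurrence(s) of x with (z - z)
  => ( ( z - z ) - z ) == 16
stmt 1: z := x - z  -- replace 3 occurrence(s) of z with (x - z)
  => ( ( ( x - z ) - ( x - z ) ) - ( x - z ) ) == 16

Answer: ( ( ( x - z ) - ( x - z ) ) - ( x - z ) ) == 16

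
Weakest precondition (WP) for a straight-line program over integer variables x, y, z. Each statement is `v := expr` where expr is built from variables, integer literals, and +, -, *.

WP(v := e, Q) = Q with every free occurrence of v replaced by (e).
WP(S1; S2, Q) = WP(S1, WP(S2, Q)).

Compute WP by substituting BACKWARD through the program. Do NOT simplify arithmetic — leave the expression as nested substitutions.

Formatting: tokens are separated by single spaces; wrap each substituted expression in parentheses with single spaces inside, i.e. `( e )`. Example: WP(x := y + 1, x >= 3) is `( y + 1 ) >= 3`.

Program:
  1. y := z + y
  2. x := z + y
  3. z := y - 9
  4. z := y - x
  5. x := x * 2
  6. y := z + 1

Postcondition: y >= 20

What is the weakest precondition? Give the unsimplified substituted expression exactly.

post: y >= 20
stmt 6: y := z + 1  -- replace 1 occurrence(s) of y with (z + 1)
  => ( z + 1 ) >= 20
stmt 5: x := x * 2  -- replace 0 occurrence(s) of x with (x * 2)
  => ( z + 1 ) >= 20
stmt 4: z := y - x  -- replace 1 occurrence(s) of z with (y - x)
  => ( ( y - x ) + 1 ) >= 20
stmt 3: z := y - 9  -- replace 0 occurrence(s) of z with (y - 9)
  => ( ( y - x ) + 1 ) >= 20
stmt 2: x := z + y  -- replace 1 occurrence(s) of x with (z + y)
  => ( ( y - ( z + y ) ) + 1 ) >= 20
stmt 1: y := z + y  -- replace 2 occurrence(s) of y with (z + y)
  => ( ( ( z + y ) - ( z + ( z + y ) ) ) + 1 ) >= 20

Answer: ( ( ( z + y ) - ( z + ( z + y ) ) ) + 1 ) >= 20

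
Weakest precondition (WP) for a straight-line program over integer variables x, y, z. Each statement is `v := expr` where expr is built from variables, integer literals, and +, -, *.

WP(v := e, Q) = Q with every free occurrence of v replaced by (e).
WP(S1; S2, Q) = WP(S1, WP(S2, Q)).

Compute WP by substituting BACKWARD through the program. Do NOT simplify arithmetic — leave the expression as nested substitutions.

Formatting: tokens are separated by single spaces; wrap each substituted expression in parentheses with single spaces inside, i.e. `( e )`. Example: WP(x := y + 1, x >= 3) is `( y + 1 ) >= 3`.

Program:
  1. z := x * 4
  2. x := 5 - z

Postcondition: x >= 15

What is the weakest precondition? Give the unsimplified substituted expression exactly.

post: x >= 15
stmt 2: x := 5 - z  -- replace 1 occurrence(s) of x with (5 - z)
  => ( 5 - z ) >= 15
stmt 1: z := x * 4  -- replace 1 occurrence(s) of z with (x * 4)
  => ( 5 - ( x * 4 ) ) >= 15

Answer: ( 5 - ( x * 4 ) ) >= 15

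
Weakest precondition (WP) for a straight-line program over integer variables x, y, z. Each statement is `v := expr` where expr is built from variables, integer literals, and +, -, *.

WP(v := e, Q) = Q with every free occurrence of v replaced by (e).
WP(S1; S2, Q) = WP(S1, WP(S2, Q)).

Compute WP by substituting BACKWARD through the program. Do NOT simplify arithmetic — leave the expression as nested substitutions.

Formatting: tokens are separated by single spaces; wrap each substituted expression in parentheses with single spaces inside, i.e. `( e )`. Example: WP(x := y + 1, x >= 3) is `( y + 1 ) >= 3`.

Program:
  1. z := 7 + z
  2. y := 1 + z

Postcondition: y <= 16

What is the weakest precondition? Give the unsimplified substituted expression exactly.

Answer: ( 1 + ( 7 + z ) ) <= 16

Derivation:
post: y <= 16
stmt 2: y := 1 + z  -- replace 1 occurrence(s) of y with (1 + z)
  => ( 1 + z ) <= 16
stmt 1: z := 7 + z  -- replace 1 occurrence(s) of z with (7 + z)
  => ( 1 + ( 7 + z ) ) <= 16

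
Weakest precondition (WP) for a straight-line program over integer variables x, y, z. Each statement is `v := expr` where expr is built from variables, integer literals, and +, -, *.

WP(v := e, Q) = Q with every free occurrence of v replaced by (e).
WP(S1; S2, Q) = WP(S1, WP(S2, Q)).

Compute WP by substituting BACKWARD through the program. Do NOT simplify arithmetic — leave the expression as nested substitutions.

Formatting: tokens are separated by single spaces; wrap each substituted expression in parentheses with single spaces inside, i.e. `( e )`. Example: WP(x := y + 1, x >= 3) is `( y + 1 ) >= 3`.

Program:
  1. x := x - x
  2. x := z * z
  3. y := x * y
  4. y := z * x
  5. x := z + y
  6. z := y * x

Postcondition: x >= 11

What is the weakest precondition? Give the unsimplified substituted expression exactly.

Answer: ( z + ( z * ( z * z ) ) ) >= 11

Derivation:
post: x >= 11
stmt 6: z := y * x  -- replace 0 occurrence(s) of z with (y * x)
  => x >= 11
stmt 5: x := z + y  -- replace 1 occurrence(s) of x with (z + y)
  => ( z + y ) >= 11
stmt 4: y := z * x  -- replace 1 occurrence(s) of y with (z * x)
  => ( z + ( z * x ) ) >= 11
stmt 3: y := x * y  -- replace 0 occurrence(s) of y with (x * y)
  => ( z + ( z * x ) ) >= 11
stmt 2: x := z * z  -- replace 1 occurrence(s) of x with (z * z)
  => ( z + ( z * ( z * z ) ) ) >= 11
stmt 1: x := x - x  -- replace 0 occurrence(s) of x with (x - x)
  => ( z + ( z * ( z * z ) ) ) >= 11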